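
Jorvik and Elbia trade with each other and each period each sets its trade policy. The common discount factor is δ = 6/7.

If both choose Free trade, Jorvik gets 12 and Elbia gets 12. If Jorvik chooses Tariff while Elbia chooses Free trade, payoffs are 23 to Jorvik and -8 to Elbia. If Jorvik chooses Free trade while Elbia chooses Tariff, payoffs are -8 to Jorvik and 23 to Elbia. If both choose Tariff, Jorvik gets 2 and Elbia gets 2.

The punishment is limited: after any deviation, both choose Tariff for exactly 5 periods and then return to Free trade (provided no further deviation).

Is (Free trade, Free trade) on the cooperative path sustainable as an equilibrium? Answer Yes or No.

Yes

IC: δ+…+δ^5 ≥ (23−12)/(12−2) = 11/10.
At δ = 6/7: partial sum = 3.2240 ≥ 1.1000. Cooperation sustainable.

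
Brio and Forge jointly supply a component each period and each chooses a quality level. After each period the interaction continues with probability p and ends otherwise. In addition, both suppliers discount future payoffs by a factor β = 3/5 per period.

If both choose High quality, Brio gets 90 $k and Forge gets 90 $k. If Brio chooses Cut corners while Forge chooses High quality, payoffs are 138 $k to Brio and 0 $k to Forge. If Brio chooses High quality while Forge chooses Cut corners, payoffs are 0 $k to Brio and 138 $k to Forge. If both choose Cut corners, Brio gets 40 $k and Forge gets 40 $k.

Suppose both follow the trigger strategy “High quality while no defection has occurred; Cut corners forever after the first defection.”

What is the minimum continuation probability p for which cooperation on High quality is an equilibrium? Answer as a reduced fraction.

40/49

Expected continuation weight on next period's payoff is β·p = 3/5·p, which plays the role of the discount factor.
Cooperation requires 3/5·p ≥ (138−90)/(138−40) = 24/49, hence p ≥ 40/49.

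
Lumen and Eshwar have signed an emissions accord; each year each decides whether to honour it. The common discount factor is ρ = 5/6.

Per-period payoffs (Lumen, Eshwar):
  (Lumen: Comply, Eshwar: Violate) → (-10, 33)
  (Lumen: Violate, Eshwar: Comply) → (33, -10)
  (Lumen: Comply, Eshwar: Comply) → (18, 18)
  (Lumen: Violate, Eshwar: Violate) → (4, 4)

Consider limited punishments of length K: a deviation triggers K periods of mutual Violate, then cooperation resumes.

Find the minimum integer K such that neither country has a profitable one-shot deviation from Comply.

2

IC: ρ(1−ρ^K)/(1−ρ) ≥ (33−18)/(18−4) = 15/14.
With ρ = 5/6: need 1 − ρ^K ≥ 15/14·(1−5/6)/(5/6), i.e. ρ^K ≤ 0.7857.
Since (5/6)^1 = 0.8333 and (5/6)^2 = 0.6944, the smallest such K is 2.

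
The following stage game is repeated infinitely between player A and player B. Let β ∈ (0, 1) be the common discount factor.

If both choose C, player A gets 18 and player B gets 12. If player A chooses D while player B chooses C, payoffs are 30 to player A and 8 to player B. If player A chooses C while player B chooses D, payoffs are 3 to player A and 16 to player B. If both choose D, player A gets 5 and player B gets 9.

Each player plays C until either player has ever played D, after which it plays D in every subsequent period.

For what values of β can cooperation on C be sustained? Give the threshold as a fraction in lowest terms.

For player A: deviation gain 30−18 = 12, per-period punishment loss 18−5 = 13. IC gives β ≥ 12/25.
For player B: gain 4, loss 3 per period, so β ≥ 4/7.
The tighter constraint is player B's, so cooperation needs β ≥ 4/7.

4/7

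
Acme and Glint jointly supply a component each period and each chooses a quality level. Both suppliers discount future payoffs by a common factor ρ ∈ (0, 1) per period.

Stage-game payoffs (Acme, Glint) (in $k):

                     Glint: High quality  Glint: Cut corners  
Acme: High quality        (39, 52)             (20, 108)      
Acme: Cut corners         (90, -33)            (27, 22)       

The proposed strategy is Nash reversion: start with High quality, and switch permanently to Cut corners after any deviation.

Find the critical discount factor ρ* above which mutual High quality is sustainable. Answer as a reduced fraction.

17/21

For Acme: deviation gain 90−39 = 51, per-period punishment loss 39−27 = 12. IC gives ρ ≥ 51/63 = 17/21.
For Glint: gain 56, loss 30 per period, so ρ ≥ 56/86 = 28/43.
The tighter constraint is Acme's, so cooperation needs ρ ≥ 17/21.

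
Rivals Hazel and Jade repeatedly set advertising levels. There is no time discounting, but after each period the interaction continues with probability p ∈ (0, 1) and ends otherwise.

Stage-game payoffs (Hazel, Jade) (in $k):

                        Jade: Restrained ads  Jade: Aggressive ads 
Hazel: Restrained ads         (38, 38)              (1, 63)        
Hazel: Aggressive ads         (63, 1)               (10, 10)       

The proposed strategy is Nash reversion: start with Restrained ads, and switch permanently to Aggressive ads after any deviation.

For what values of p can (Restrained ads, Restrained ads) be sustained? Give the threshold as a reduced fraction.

Expected cooperation value is 38 + p·38 + p²·38 + … = 38/(1−p); deviation gives 63 + p·10/(1−p).
38 ≥ 63(1−p) + 10p ⇒ 53p ≥ 25 ⇒ p ≥ 25/53.

25/53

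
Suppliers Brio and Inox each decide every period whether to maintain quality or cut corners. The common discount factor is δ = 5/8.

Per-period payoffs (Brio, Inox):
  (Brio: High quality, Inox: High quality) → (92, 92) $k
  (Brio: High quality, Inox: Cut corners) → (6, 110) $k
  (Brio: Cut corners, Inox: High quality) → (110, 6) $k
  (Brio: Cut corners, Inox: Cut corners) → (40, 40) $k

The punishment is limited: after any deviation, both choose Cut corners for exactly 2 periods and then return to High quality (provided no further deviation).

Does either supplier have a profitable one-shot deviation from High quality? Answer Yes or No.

A one-shot deviation gives 110 now, then 40 for 2 periods, then back to 92.
Gain from deviating: (110−92) today; loss: (92−40) in each of the next 2 periods.
No-deviation condition: (92−40)(δ+…+δ^2) ≥ 110−92, i.e. δ+…+δ^2 ≥ 9/26.
At δ = 5/8: δ+…+δ^2 = 1.0156 ≥ 0.3462.
So cooperation is sustainable.

No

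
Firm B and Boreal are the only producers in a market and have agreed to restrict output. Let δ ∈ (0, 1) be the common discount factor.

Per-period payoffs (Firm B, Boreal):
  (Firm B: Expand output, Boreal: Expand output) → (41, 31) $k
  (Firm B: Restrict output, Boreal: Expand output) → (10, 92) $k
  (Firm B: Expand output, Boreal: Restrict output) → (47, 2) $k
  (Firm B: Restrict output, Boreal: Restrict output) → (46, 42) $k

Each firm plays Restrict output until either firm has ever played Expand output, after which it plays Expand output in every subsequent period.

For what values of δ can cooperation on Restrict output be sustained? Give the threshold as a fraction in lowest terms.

50/61

Firm B's threshold: (47−46)/(47−41) = 1/6.
Boreal's threshold: (92−42)/(92−31) = 50/61.
1/6 < 50/61, so Boreal binds and δ* = 50/61.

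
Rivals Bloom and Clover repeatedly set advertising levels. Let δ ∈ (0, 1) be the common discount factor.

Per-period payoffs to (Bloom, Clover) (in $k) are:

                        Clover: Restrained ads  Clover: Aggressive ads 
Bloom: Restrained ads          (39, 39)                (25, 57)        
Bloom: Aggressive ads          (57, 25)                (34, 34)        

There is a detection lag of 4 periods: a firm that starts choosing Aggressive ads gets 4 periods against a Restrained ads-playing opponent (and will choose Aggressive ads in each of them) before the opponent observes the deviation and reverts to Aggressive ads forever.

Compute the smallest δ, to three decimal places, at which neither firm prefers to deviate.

0.941

Deviating for the 4 undetected periods gains 57−39 = 18 per period over cooperation, then loses 39−34 = 5 per period forever once punishment starts.
Gain: 18(1 + δ + … + δ^3); loss: 5·δ^4/(1−δ).
No profitable deviation ⇔ 18(1−δ^4) ≤ 5·δ^4, i.e. δ^4 ≥ 18/(18+5) = 18/23.
Hence δ ≥ (18/23)^(1/4) ≈ 0.941.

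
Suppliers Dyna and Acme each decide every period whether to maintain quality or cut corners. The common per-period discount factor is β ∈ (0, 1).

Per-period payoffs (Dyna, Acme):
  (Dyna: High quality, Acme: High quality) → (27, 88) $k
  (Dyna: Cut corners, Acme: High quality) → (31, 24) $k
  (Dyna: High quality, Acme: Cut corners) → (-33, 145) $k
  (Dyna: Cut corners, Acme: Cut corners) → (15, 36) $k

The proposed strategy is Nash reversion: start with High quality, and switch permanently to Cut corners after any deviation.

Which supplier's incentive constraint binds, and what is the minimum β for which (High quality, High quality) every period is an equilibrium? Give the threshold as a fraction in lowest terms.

Acme; β ≥ 57/109

Dyna's threshold: (31−27)/(31−15) = 1/4.
Acme's threshold: (145−88)/(145−36) = 57/109.
1/4 < 57/109, so Acme binds and β* = 57/109.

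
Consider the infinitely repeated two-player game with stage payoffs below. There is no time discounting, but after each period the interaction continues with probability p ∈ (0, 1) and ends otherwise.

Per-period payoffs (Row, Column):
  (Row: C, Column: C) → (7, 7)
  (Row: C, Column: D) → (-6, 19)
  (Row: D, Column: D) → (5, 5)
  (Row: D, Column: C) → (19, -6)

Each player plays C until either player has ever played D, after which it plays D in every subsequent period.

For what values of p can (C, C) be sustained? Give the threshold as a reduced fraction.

With no time discounting, the continuation probability p plays the role of the discount factor.
Grim-trigger IC: 7/(1−p) ≥ 19 + 5p/(1−p) ⇒ p ≥ (19−7)/(19−5) = 6/7.

6/7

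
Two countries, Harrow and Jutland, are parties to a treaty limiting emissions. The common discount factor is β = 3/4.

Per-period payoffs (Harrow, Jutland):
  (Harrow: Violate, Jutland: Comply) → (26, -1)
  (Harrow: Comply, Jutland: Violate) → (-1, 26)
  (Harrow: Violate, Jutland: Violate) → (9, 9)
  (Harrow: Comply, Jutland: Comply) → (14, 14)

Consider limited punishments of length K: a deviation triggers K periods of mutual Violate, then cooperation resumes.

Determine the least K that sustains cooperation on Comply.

No profitable deviation requires (14−9)(β+…+β^K) ≥ 26−14, i.e. β+…+β^K ≥ 12/5 ≈ 2.4000.
With β = 3/4, the partial sums are K=1: 0.7500, K=2: 1.3125, K=3: 1.7344, K=4: 2.0508, K=5: 2.2881, K=6: 2.4661.
K = 6 is the first length at which the sum reaches 2.4000.

6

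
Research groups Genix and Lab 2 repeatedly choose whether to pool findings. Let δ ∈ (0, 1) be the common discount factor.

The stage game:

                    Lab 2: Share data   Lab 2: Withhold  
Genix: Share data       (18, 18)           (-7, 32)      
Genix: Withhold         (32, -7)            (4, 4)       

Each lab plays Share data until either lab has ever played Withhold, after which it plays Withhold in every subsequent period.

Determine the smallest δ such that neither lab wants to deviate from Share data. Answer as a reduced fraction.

1/2

One-period gain from deviating is 32 − 18 = 14. The loss is 18 − 4 = 14 in every subsequent period, with present value 14·δ/(1−δ).
Deviation is unprofitable when 14·δ/(1−δ) ≥ 14, i.e. δ/(1−δ) ≥ 1.
Equivalently δ ≥ 14/(14+14) = 1/2.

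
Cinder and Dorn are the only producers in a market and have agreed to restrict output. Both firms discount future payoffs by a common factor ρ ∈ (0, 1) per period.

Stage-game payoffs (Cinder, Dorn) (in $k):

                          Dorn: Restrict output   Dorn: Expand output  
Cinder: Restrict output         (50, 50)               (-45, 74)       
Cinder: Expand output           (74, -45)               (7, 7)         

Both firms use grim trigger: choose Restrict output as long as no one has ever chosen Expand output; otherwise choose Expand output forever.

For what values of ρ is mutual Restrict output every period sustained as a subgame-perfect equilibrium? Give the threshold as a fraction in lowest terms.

24/67

Under grim trigger the critical discount factor is (T−C)/(T−P) with T = 74, C = 50, P = 7.
ρ* = (74−50)/(74−7) = 24/67.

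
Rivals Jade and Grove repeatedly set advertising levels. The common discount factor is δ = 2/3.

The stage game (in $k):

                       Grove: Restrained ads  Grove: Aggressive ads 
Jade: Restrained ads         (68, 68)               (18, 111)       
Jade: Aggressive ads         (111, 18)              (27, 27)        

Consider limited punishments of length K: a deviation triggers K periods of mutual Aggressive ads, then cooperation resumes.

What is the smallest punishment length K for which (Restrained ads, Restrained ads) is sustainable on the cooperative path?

Need Σ_{k=1}^{K} δ^k ≥ (111−68)/(68−27) = 1.0488 at δ = 2/3.
At K = 1 the sum is 0.6667 < 1.0488; at K = 2 it is 1.1111 ≥ 1.0488.
So the minimum punishment length is K = 2.

2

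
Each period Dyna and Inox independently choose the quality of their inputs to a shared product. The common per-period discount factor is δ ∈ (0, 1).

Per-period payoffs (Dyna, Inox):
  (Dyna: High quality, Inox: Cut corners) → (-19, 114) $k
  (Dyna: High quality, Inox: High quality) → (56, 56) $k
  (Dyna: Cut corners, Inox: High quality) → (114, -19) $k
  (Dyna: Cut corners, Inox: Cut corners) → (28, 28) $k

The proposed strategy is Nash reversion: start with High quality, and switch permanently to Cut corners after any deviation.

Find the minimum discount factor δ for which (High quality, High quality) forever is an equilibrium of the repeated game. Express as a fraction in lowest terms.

56/(1−δ) ≥ 114 + 28δ/(1−δ)
56 ≥ 114 − 86δ
δ ≥ 58/86 = 29/43.

29/43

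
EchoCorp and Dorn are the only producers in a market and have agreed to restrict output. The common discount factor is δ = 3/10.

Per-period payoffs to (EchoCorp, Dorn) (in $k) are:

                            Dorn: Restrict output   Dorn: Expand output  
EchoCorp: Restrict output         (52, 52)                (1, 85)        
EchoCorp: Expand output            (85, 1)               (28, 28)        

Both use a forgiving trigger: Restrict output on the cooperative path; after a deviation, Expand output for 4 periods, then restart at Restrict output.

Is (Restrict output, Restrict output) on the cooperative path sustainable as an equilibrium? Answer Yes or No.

No

Comparing payoff streams over the 5 periods until play realigns: cooperate → 52(1+δ+…+δ^4); deviate → 85 + 28(δ+…+δ^4).
Cooperation is sustained iff (52−28)(δ+…+δ^4) ≥ 85−52.
δ+…+δ^4 = 3/10·(1−(3/10)^4)/(1−3/10) = 0.4251, and (85−52)/(52−28) = 1.3750.
0.4251 < 1.3750, so cooperation is not sustainable.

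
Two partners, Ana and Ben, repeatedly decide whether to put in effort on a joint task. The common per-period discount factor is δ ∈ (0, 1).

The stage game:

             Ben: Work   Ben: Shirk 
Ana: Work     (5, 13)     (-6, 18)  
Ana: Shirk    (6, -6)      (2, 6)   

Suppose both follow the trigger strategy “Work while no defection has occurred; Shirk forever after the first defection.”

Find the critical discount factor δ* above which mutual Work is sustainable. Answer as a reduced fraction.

Ana: cooperation gives 5 each period; deviation gives 6 once then 2 forever.
  5/(1−δ) ≥ 6 + 2δ/(1−δ) ⇒ δ ≥ 1/4.
Ben: cooperation gives 13 each period; deviation gives 18 once then 6 forever.
  δ ≥ 5/12.
Both must hold, so the binding constraint is Ben's: δ ≥ 5/12.

5/12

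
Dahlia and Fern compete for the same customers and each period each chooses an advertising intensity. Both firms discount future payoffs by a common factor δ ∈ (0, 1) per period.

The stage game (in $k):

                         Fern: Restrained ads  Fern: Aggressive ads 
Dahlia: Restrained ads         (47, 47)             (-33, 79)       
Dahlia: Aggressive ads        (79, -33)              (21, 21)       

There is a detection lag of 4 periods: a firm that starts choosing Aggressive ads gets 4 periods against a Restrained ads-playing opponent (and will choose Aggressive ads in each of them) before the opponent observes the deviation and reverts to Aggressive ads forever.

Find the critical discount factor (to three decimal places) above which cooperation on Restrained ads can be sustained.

0.862

Deviating for the 4 undetected periods gains 79−47 = 32 per period over cooperation, then loses 47−21 = 26 per period forever once punishment starts.
Gain: 32(1 + δ + … + δ^3); loss: 26·δ^4/(1−δ).
No profitable deviation ⇔ 32(1−δ^4) ≤ 26·δ^4, i.e. δ^4 ≥ 32/(32+26) = 16/29.
Hence δ ≥ (16/29)^(1/4) ≈ 0.862.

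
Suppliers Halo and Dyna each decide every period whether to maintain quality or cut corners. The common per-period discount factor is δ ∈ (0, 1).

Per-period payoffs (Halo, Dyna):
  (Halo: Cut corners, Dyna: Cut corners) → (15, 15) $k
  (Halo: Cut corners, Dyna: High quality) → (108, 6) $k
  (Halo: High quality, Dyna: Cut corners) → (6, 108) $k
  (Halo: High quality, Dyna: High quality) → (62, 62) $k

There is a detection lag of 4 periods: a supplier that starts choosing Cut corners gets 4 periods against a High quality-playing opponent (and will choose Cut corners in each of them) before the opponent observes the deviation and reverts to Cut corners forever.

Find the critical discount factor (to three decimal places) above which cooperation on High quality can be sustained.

Deviating for the 4 undetected periods gains 108−62 = 46 per period over cooperation, then loses 62−15 = 47 per period forever once punishment starts.
Gain: 46(1 + δ + … + δ^3); loss: 47·δ^4/(1−δ).
No profitable deviation ⇔ 46(1−δ^4) ≤ 47·δ^4, i.e. δ^4 ≥ 46/(46+47) = 46/93.
Hence δ ≥ (46/93)^(1/4) ≈ 0.839.

0.839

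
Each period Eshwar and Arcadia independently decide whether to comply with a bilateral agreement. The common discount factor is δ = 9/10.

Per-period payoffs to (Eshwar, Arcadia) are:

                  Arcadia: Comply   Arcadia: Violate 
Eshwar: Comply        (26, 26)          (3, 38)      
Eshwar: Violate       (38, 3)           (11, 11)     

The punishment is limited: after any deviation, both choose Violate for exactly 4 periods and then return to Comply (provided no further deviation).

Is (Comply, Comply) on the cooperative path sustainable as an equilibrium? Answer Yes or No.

IC: δ+…+δ^4 ≥ (38−26)/(26−11) = 4/5.
At δ = 9/10: partial sum = 3.0951 ≥ 0.8000. Cooperation sustainable.

Yes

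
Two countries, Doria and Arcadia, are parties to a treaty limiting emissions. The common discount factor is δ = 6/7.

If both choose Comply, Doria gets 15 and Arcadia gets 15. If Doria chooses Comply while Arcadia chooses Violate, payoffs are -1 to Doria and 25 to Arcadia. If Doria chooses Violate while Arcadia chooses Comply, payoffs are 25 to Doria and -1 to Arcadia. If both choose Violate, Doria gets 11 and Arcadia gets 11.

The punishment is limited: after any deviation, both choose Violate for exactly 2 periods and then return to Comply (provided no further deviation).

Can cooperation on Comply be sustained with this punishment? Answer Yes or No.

No

IC: δ+…+δ^2 ≥ (25−15)/(15−11) = 5/2.
At δ = 6/7: partial sum = 1.5918 < 2.5000. Cooperation not sustainable.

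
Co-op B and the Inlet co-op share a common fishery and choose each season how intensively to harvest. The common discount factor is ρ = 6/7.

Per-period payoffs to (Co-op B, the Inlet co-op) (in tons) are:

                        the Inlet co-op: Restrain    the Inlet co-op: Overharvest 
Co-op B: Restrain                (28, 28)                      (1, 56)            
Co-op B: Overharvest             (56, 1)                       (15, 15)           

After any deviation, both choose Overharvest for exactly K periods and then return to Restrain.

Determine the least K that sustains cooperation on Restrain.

3

No profitable deviation requires (28−15)(ρ+…+ρ^K) ≥ 56−28, i.e. ρ+…+ρ^K ≥ 28/13 ≈ 2.1538.
With ρ = 6/7, the partial sums are K=1: 0.8571, K=2: 1.5918, K=3: 2.2216.
K = 3 is the first length at which the sum reaches 2.1538.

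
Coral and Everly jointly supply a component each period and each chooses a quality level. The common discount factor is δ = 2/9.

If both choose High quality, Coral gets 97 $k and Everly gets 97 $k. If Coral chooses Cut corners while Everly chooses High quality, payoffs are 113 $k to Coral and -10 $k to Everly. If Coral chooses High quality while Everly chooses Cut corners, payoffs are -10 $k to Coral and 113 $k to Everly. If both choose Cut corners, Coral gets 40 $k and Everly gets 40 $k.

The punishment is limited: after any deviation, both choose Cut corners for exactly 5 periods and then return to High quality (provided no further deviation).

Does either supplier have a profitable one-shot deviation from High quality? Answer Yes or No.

Comparing payoff streams over the 6 periods until play realigns: cooperate → 97(1+δ+…+δ^5); deviate → 113 + 40(δ+…+δ^5).
Cooperation is sustained iff (97−40)(δ+…+δ^5) ≥ 113−97.
δ+…+δ^5 = 2/9·(1−(2/9)^5)/(1−2/9) = 0.2856, and (113−97)/(97−40) = 0.2807.
0.2856 ≥ 0.2807, so cooperation is sustainable.

No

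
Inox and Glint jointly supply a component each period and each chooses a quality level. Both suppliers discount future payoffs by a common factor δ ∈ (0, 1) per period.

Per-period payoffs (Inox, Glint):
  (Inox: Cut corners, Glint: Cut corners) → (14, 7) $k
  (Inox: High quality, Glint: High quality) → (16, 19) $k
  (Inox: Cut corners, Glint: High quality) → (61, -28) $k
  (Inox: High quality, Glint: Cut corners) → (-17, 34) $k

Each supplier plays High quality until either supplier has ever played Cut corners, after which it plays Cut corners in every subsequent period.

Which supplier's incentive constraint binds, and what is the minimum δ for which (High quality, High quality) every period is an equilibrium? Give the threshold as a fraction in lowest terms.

Inox; δ ≥ 45/47

Inox's threshold: (61−16)/(61−14) = 45/47.
Glint's threshold: (34−19)/(34−7) = 5/9.
45/47 > 5/9, so Inox binds and δ* = 45/47.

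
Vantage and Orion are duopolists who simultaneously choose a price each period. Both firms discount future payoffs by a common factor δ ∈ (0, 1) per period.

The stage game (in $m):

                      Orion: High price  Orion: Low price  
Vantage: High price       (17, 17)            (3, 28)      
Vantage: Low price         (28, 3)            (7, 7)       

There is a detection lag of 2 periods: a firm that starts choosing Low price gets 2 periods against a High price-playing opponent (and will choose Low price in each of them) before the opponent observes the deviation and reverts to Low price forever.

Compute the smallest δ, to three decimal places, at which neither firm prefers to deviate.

A deviator earns 28 for 2 periods, then 7 forever; cooperating earns 17 forever. Multiplying the IC by (1−δ):
17 ≥ 28(1−δ^2) + 7δ^2, so 21·δ^2 ≥ 11 and δ^2 ≥ 11/21.
δ ≥ (11/21)^(1/2) ≈ 0.724.

0.724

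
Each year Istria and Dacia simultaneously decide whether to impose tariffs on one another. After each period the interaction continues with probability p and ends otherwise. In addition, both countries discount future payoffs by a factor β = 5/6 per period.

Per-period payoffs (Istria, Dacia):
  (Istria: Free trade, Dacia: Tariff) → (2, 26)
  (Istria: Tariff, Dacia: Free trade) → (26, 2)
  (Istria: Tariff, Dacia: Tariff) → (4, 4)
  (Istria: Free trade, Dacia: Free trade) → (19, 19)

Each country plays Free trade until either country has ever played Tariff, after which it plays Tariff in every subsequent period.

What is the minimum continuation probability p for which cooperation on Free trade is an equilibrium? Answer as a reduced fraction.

21/55

With continuation probability p and discount β, the effective per-period discount factor is βp.
Grim-trigger IC: βp ≥ (26−19)/(26−4) = 7/22.
So p ≥ (7/22)/(5/6) = 21/55.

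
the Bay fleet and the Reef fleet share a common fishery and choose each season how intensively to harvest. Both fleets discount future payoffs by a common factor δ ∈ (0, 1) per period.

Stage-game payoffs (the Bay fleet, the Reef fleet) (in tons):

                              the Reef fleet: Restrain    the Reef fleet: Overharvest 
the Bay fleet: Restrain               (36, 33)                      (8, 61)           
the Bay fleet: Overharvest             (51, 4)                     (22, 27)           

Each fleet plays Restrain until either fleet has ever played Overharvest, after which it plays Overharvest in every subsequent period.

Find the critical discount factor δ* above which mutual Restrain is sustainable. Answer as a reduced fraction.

14/17

For the Bay fleet: deviation gain 51−36 = 15, per-period punishment loss 36−22 = 14. IC gives δ ≥ 15/29.
For the Reef fleet: gain 28, loss 6 per period, so δ ≥ 28/34 = 14/17.
The tighter constraint is the Reef fleet's, so cooperation needs δ ≥ 14/17.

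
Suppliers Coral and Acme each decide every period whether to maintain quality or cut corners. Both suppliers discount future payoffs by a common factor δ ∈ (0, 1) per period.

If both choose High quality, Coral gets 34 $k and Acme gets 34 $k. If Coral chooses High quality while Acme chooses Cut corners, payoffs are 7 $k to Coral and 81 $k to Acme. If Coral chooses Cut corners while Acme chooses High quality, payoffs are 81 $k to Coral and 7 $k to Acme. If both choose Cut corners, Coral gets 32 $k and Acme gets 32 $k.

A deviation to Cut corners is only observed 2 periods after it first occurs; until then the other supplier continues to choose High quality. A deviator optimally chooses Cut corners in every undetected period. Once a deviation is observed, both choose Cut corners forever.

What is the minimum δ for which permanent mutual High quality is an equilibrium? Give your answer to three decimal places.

0.979

The best deviation is to choose Cut corners for all 2 undetected periods, earning 81 each, then 32 forever once detected.
Deviation value: 81(1−δ^2)/(1−δ) + 32δ^2/(1−δ); cooperation value: 34/(1−δ).
IC: 34 ≥ 81(1−δ^2) + 32δ^2 = 81 − 49δ^2.
So δ^2 ≥ 47/49, giving δ ≥ (47/49)^(1/2) ≈ 0.979.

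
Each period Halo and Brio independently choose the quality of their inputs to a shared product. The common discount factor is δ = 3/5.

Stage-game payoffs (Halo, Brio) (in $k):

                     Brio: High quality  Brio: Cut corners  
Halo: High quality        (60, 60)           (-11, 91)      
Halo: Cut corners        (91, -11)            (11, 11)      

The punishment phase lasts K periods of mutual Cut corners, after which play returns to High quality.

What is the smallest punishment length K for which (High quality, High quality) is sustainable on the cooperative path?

2

No profitable deviation requires (60−11)(δ+…+δ^K) ≥ 91−60, i.e. δ+…+δ^K ≥ 31/49 ≈ 0.6327.
With δ = 3/5, the partial sums are K=1: 0.6000, K=2: 0.9600.
K = 2 is the first length at which the sum reaches 0.6327.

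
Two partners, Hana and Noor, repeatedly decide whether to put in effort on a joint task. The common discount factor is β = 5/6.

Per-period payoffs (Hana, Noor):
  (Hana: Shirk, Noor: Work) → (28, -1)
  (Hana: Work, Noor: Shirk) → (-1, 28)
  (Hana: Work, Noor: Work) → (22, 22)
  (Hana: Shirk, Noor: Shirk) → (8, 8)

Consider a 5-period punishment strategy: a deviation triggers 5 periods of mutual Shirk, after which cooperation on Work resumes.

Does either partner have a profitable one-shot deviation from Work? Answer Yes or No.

No

A one-shot deviation gives 28 now, then 8 for 5 periods, then back to 22.
Gain from deviating: (28−22) today; loss: (22−8) in each of the next 5 periods.
No-deviation condition: (22−8)(β+…+β^5) ≥ 28−22, i.e. β+…+β^5 ≥ 3/7.
At β = 5/6: β+…+β^5 = 2.9906 ≥ 0.4286.
So cooperation is sustainable.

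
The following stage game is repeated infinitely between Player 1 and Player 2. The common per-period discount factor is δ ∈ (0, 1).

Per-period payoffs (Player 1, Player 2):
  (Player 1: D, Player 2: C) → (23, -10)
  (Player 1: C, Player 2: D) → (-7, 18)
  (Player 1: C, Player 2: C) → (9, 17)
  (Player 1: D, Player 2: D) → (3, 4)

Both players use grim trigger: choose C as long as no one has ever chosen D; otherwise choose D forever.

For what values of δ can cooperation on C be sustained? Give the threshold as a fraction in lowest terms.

For Player 1: deviation gain 23−9 = 14, per-period punishment loss 9−3 = 6. IC gives δ ≥ 14/20 = 7/10.
For Player 2: gain 1, loss 13 per period, so δ ≥ 1/14.
The tighter constraint is Player 1's, so cooperation needs δ ≥ 7/10.

7/10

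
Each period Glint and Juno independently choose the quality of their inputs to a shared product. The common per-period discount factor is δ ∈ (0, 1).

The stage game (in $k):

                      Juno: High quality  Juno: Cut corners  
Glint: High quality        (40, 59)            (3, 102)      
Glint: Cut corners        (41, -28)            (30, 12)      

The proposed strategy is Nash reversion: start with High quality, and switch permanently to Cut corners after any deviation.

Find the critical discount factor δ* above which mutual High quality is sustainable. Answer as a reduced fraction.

Glint's threshold: (41−40)/(41−30) = 1/11.
Juno's threshold: (102−59)/(102−12) = 43/90.
1/11 < 43/90, so Juno binds and δ* = 43/90.

43/90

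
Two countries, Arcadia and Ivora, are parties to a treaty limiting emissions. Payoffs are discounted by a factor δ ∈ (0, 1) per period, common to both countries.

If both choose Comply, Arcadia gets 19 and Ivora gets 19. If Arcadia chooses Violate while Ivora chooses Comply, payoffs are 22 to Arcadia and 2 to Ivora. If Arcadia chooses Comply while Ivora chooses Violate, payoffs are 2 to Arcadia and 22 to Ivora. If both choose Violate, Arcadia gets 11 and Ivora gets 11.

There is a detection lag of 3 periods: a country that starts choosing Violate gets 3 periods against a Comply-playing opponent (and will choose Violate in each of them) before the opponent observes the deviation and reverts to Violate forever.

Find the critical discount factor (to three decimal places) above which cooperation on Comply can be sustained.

A deviator earns 22 for 3 periods, then 11 forever; cooperating earns 19 forever. Multiplying the IC by (1−δ):
19 ≥ 22(1−δ^3) + 11δ^3, so 11·δ^3 ≥ 3 and δ^3 ≥ 3/11.
δ ≥ (3/11)^(1/3) ≈ 0.648.

0.648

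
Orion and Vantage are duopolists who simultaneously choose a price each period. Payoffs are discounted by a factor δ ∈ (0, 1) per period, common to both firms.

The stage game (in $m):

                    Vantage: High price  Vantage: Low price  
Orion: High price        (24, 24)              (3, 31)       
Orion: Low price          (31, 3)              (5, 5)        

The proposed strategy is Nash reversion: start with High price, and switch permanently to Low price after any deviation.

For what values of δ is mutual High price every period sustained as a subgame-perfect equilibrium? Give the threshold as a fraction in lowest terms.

24/(1−δ) ≥ 31 + 5δ/(1−δ)
24 ≥ 31 − 26δ
δ ≥ 7/26.

7/26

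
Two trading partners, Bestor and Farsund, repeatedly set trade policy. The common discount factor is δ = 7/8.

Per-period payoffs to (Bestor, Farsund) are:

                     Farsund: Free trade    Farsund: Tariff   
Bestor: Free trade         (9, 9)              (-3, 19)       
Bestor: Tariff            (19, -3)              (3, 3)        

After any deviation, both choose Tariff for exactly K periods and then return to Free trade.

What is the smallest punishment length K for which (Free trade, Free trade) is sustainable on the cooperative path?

No profitable deviation requires (9−3)(δ+…+δ^K) ≥ 19−9, i.e. δ+…+δ^K ≥ 5/3 ≈ 1.6667.
With δ = 7/8, the partial sums are K=1: 0.8750, K=2: 1.6406, K=3: 2.3105.
K = 3 is the first length at which the sum reaches 1.6667.

3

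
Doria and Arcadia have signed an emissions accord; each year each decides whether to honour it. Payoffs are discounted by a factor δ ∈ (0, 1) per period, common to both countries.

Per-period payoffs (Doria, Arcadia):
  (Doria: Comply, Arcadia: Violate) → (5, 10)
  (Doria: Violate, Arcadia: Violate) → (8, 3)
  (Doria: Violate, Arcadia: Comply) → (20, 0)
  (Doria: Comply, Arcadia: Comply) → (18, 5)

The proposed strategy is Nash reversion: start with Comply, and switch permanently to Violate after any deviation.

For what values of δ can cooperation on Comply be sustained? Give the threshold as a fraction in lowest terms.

Doria: cooperation gives 18 each period; deviation gives 20 once then 8 forever.
  18/(1−δ) ≥ 20 + 8δ/(1−δ) ⇒ δ ≥ 2/12 = 1/6.
Arcadia: cooperation gives 5 each period; deviation gives 10 once then 3 forever.
  δ ≥ 5/7.
Both must hold, so the binding constraint is Arcadia's: δ ≥ 5/7.

5/7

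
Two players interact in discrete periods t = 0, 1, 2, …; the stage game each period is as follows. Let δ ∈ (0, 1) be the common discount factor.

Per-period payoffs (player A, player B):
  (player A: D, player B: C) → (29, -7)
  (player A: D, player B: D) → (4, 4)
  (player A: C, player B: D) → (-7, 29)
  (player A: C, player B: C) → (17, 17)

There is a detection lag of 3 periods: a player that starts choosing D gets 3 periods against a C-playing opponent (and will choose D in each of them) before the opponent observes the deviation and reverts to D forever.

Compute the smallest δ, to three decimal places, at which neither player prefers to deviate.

0.783

Deviating for the 3 undetected periods gains 29−17 = 12 per period over cooperation, then loses 17−4 = 13 per period forever once punishment starts.
Gain: 12(1 + δ + … + δ^2); loss: 13·δ^3/(1−δ).
No profitable deviation ⇔ 12(1−δ^3) ≤ 13·δ^3, i.e. δ^3 ≥ 12/(12+13) = 12/25.
Hence δ ≥ (12/25)^(1/3) ≈ 0.783.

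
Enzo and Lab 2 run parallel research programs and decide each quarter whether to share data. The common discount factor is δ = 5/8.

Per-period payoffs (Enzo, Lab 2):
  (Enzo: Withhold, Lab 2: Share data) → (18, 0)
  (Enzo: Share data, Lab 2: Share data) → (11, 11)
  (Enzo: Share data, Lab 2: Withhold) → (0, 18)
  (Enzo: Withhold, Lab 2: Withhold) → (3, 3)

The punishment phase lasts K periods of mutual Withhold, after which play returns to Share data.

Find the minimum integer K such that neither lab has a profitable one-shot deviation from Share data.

2

IC: δ(1−δ^K)/(1−δ) ≥ (18−11)/(11−3) = 7/8.
With δ = 5/8: need 1 − δ^K ≥ 7/8·(1−5/8)/(5/8), i.e. δ^K ≤ 0.4750.
Since (5/8)^1 = 0.6250 and (5/8)^2 = 0.3906, the smallest such K is 2.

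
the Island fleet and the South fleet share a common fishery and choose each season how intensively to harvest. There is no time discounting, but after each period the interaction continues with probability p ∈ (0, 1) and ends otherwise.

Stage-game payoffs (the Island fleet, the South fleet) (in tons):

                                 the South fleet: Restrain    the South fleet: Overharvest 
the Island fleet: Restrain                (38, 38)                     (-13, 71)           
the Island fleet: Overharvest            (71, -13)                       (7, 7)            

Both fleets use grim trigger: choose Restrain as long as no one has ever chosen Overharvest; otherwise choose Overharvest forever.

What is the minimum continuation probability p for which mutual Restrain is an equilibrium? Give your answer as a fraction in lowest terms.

33/64

With no time discounting, the continuation probability p plays the role of the discount factor.
Grim-trigger IC: 38/(1−p) ≥ 71 + 7p/(1−p) ⇒ p ≥ (71−38)/(71−7) = 33/64.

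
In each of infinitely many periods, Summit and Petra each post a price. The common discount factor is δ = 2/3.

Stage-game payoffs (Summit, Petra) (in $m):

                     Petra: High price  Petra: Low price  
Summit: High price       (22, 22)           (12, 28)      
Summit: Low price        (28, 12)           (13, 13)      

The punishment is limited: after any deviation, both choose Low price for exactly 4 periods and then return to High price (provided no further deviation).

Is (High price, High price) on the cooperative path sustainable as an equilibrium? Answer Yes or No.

Yes

A one-shot deviation gives 28 now, then 13 for 4 periods, then back to 22.
Gain from deviating: (28−22) today; loss: (22−13) in each of the next 4 periods.
No-deviation condition: (22−13)(δ+…+δ^4) ≥ 28−22, i.e. δ+…+δ^4 ≥ 2/3.
At δ = 2/3: δ+…+δ^4 = 1.6049 ≥ 0.6667.
So cooperation is sustainable.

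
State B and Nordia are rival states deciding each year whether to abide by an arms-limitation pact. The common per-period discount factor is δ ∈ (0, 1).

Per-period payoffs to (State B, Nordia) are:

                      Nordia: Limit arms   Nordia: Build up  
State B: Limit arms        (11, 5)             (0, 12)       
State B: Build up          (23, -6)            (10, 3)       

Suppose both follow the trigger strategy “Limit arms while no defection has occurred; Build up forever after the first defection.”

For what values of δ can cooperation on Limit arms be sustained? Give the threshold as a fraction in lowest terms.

State B's threshold: (23−11)/(23−10) = 12/13.
Nordia's threshold: (12−5)/(12−3) = 7/9.
12/13 > 7/9, so State B binds and δ* = 12/13.

12/13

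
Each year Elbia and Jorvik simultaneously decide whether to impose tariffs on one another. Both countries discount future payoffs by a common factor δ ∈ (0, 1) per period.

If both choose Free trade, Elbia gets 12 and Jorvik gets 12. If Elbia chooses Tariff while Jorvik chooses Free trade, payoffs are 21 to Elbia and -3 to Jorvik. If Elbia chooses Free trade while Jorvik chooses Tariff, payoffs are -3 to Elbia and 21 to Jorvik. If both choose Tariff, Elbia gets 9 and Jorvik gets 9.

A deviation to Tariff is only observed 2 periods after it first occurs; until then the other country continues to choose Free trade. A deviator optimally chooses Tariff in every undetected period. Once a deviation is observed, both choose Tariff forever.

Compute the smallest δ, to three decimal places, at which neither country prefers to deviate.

0.866

The best deviation is to choose Tariff for all 2 undetected periods, earning 21 each, then 9 forever once detected.
Deviation value: 21(1−δ^2)/(1−δ) + 9δ^2/(1−δ); cooperation value: 12/(1−δ).
IC: 12 ≥ 21(1−δ^2) + 9δ^2 = 21 − 12δ^2.
So δ^2 ≥ 9/12 = 3/4, giving δ ≥ (3/4)^(1/2) ≈ 0.866.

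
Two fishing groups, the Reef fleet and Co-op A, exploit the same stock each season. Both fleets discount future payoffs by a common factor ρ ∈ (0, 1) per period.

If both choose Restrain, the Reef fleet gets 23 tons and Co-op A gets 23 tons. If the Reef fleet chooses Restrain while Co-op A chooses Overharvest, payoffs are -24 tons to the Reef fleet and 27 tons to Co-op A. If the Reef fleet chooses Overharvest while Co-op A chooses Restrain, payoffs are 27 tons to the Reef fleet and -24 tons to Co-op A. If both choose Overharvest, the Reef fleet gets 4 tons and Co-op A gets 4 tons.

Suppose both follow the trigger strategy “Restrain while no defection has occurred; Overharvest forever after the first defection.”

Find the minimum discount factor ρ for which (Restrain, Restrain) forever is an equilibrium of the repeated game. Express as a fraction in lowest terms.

4/23

One-period gain from deviating is 27 − 23 = 4. The loss is 23 − 4 = 19 in every subsequent period, with present value 19·ρ/(1−ρ).
Deviation is unprofitable when 19·ρ/(1−ρ) ≥ 4, i.e. ρ/(1−ρ) ≥ 4/19.
Equivalently ρ ≥ 4/(4+19) = 4/23.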